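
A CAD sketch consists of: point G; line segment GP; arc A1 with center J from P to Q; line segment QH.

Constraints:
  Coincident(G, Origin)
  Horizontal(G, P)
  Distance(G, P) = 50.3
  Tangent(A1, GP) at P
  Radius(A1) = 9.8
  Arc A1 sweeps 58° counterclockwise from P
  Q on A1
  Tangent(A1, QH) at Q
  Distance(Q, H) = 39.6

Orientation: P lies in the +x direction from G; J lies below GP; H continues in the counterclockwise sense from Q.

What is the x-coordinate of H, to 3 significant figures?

21.0

G is at the origin; G and P share the same y with |GP| = 50.3 and P on the +x side, so P = (50.3, 0.00). A1 meets GP tangentially, so JP is at right angles to GP, so J = P + (0, -9.8) = (50.3, -9.80). On A1, P sits at bearing 90° from J; a 58° counterclockwise sweep puts Q at bearing 148°, so Q = J + 9.8·(cos 148°, sin 148°) = (42.0, -4.61). The tangent condition forces JQ to be normal to QH, so QH runs along (−sin 148°, cos 148°); with |QH| = 39.6, H = (21.0, -38.2). So H.x = 21.0.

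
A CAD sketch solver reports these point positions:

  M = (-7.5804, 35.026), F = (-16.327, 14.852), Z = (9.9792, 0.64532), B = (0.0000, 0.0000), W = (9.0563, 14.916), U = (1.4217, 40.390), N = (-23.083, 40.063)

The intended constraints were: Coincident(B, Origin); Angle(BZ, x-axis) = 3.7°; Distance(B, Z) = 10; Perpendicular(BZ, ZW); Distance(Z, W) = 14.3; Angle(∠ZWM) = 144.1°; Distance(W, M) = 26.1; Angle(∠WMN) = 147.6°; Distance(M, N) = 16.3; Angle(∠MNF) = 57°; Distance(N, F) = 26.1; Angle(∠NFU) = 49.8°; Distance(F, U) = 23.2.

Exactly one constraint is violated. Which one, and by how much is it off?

Distance(F, U) = 23.2 — off by 7.90.

B = (0.00, 0.00) ✓; BZ at 3.700° ✓; |BZ| = 10.00 ✓; ∠(BZ, ZW) = 90.00° ✓; |ZW| = 14.30 ✓; ∠ZWM = 144.1° ✓; |WM| = 26.10 ✓; ∠WMN = 147.6° ✓; |MN| = 16.30 ✓; ∠MNF = 57.00° ✓; |NF| = 26.10 ✓; ∠NFU = 49.80° ✓; |FU| = 31.10 ✗.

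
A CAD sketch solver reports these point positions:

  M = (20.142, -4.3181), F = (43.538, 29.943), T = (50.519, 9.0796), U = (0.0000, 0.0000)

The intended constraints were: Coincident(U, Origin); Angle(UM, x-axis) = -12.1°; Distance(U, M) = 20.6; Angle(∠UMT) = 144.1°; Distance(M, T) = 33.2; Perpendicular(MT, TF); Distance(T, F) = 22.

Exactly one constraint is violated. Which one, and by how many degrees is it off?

Perpendicular(MT, TF) — off by 5.30°.

U = (0.00, 0.00) ✓; UM at -12.10° ✓; |UM| = 20.60 ✓; ∠UMT = 144.1° ✓; |MT| = 33.20 ✓; ∠(MT, TF) = 84.70° ✗; |TF| = 22.00 ✓.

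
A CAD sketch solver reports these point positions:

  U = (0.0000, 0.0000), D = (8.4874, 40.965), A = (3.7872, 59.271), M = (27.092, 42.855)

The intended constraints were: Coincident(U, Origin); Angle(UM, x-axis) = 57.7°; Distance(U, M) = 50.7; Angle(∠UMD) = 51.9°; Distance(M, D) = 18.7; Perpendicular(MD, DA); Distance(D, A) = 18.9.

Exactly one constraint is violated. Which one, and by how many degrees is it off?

Perpendicular(MD, DA) — off by 8.60°.

U = (0.00, 0.00) ✓; UM at 57.70° ✓; |UM| = 50.70 ✓; ∠UMD = 51.90° ✓; |MD| = 18.70 ✓; ∠(MD, DA) = 81.40° ✗; |DA| = 18.90 ✓.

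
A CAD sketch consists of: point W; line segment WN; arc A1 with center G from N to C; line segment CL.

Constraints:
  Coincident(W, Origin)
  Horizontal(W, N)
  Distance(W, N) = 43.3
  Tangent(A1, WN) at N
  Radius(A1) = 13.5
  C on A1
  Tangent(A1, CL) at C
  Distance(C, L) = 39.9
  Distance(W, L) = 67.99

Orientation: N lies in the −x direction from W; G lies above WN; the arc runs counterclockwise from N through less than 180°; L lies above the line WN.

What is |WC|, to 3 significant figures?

34.4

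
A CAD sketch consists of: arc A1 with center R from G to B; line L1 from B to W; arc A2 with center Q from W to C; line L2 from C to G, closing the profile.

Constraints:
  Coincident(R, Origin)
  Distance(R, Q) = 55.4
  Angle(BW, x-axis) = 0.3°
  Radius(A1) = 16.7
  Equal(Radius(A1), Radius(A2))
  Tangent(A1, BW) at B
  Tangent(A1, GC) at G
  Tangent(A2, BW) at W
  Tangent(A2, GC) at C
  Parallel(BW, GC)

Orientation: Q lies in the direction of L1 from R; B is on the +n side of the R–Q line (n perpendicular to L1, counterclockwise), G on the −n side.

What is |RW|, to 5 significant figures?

57.862

Tangency of A1 to both parallel lines with radius 16.7 puts B and G at R ± 16.7·n: B = (-0.087441, 16.700), G = (0.087441, -16.700). Equal radii place W and C the same way about Q: W = Q + 16.7·n = (55.312, 16.990), C = Q − 16.7·n = (55.487, -16.410). Then |RW| = |W − R| = 57.862.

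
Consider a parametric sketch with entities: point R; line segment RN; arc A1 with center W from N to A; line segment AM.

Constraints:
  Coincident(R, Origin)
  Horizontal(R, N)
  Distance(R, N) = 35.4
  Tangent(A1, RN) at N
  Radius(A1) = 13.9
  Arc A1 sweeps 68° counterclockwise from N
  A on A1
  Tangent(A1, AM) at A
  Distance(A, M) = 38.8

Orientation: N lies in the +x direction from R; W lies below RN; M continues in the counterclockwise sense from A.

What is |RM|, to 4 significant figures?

45.37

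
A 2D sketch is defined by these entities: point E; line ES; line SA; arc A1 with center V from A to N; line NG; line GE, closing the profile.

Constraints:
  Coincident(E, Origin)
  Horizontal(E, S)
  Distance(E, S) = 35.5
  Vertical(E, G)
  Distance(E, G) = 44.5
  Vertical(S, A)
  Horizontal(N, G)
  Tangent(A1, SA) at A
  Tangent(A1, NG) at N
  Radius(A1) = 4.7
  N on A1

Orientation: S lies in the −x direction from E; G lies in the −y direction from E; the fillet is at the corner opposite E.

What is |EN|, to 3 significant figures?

54.1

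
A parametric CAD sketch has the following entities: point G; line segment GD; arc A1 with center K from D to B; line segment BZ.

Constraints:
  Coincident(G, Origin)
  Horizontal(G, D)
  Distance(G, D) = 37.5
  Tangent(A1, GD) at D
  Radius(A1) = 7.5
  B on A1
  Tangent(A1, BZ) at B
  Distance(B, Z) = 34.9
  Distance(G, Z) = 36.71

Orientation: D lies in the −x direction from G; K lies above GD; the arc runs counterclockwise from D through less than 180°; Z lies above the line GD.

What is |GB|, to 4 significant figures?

31.22

Checks: |KB| = 7.500 ✓; ∠(KB, BZ) = 90.00° ✓; |BZ| = 34.90 ✓; |GZ| = 36.71 ✓.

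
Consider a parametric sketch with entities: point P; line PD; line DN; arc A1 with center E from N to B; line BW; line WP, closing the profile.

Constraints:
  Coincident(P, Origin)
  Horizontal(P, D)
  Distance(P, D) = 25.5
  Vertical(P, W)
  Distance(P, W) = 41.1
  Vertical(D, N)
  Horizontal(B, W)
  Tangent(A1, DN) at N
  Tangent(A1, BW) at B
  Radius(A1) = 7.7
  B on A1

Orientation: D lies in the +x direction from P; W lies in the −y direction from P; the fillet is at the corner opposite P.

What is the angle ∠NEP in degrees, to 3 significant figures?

118°

P is at the origin; PD is horizontal with |PD| = 25.5 and D on the +x side, so D = (25.5, 0.00). PW is vertical with |PW| = 41.1 and W on the −y side, so W = (0.00, -41.1). The virtual corner opposite P is at (25.5, -41.1). Since A1 is tangent to DN there, EN ⟂ DN and A1 meets BW tangentially, so EB is at right angles to BW, with radius 7.7, so the center E sits 7.7 in from both sides at E = (17.8, -33.4). That places the tangent points at N = (25.5, -33.4) on DN and B = (17.8, -41.1) on BW. Then cos ∠NEP = EN·EP / (|EN||EP|), giving 118°.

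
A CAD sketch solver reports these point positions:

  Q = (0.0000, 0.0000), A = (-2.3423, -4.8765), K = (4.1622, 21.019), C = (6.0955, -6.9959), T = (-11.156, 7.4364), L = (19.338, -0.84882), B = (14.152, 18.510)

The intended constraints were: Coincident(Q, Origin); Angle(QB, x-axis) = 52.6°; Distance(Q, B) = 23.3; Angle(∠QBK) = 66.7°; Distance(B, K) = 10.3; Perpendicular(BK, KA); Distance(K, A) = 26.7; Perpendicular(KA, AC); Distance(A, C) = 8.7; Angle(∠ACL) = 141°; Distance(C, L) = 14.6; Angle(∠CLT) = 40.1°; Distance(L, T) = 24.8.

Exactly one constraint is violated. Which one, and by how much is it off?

Distance(L, T) = 24.8 — off by 6.80.

Q = (0.00, 0.00) ✓; QB at 52.60° ✓; |QB| = 23.30 ✓; ∠QBK = 66.70° ✓; |BK| = 10.30 ✓; ∠(BK, KA) = 90.00° ✓; |KA| = 26.70 ✓; ∠(KA, AC) = 90.00° ✓; |AC| = 8.700 ✓; ∠ACL = 141.0° ✓; |CL| = 14.60 ✓; ∠CLT = 40.10° ✓; |LT| = 31.60 ✗.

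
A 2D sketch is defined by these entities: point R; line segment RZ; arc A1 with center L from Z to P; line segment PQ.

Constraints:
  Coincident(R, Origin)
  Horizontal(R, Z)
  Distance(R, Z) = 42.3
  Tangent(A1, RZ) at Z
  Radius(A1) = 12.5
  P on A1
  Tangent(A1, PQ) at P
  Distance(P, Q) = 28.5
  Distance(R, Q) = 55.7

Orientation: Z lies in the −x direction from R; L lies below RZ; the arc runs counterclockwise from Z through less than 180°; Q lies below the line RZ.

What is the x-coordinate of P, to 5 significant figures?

-52.386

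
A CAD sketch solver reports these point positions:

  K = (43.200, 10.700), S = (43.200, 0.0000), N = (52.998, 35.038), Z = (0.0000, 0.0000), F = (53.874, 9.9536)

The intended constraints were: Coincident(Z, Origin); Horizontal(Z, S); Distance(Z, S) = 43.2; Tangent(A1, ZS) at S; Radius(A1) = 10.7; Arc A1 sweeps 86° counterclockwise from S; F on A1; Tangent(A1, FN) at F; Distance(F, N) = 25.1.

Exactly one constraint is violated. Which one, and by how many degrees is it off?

Tangent(A1, FN) at F — off by 6.00°.

Z = (0.00, 0.00) ✓; Z.y = 0.00, S.y = 0.00 ✓; |ZS| = 43.20 ✓; ∠(KS, SZ) = 90.00° ✓; |KS| = 10.70 ✓; bearing(K→F) − bearing(K→S) = 86.00° ✓; |KF| = 10.70 ✓; ∠(KF, FN) = 84.00° ✗; |FN| = 25.10 ✓.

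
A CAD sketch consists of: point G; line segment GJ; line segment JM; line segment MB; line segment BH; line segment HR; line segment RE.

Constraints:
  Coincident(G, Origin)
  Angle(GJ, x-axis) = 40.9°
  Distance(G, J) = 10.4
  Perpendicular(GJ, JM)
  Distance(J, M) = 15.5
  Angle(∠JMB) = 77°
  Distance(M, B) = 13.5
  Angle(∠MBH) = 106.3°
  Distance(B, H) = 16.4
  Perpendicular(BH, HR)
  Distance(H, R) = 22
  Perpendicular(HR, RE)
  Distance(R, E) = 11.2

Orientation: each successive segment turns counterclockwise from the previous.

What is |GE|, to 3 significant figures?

19.8

G is at the origin; GJ runs at 40.9° with length 10.4, so J = (7.86, 6.81). GJ is perpendicular to JM, so JM runs at 131°; with |JM| = 15.5, M = (-2.29, 18.5). ∠JMB = 77.0° gives MB at -126° from the x-axis; with |MB| = 13.5, B = (-10.2, 7.62). ∠MBH = 106.3° gives BH at -52.4° from the x-axis; with |BH| = 16.4, H = (-0.235, -5.38). BH ⟂ HR, so HR runs at 37.6°; with |HR| = 22.0, R = (17.2, 8.05). The perpendicularity gives RE at right angles to HR, so RE runs at 128°; with |RE| = 11.2, E = (10.4, 16.9). Then |GE| = |E − G| = 19.8.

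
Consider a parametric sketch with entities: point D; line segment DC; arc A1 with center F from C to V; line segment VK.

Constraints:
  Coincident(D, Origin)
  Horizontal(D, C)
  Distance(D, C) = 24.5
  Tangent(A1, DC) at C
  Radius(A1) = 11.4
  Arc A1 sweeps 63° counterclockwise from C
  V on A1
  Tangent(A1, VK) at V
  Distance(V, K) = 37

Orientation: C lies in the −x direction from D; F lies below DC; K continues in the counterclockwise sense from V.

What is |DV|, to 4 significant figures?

35.21

D is at the origin; DC is horizontal with |DC| = 24.5 and C on the −x side, so C = (-24.50, 0.000). A1 meets DC tangentially, so FC is at right angles to DC, so F = C + (0, -11.4) = (-24.50, -11.40). On A1, C sits at bearing 90° from F; a 63° counterclockwise sweep puts V at bearing 153°, so V = F + 11.4·(cos 153°, sin 153°) = (-34.66, -6.225). Then |DV| = |V − D| = 35.21.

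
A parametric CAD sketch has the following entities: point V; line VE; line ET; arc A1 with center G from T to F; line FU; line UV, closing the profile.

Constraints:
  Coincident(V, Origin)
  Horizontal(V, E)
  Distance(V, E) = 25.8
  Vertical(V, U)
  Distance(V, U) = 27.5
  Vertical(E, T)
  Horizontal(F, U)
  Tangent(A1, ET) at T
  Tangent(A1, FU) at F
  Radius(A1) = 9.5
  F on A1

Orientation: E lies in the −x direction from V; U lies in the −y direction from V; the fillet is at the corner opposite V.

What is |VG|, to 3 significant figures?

24.3

VU is vertical with |VU| = 27.5 and U on the −y side, so U = (0.00, -27.5). The virtual corner opposite V is at (-25.8, -27.5). The tangent condition forces GT to be normal to ET and the tangent condition forces GF to be normal to FU, with radius 9.5, so the center G sits 9.5 in from both sides at G = (-16.3, -18.0). Then |VG| = |G − V| = 24.3.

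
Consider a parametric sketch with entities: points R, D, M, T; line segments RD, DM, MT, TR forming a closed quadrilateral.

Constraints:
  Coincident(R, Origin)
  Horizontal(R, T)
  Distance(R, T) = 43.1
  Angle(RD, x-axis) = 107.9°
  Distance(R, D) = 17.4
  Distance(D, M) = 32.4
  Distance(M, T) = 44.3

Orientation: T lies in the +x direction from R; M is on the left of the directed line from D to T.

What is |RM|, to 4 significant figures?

42.18

R is at the origin; RT is horizontal with |RT| = 43.1 and T in +x, so T = (43.1, 0). RD runs at 107.9° with |RD| = 17.4, so D = (-5.348, 16.56). M is determined by |DM| = 32.4 and |MT| = 44.3 together: it lies at the intersection of circle(D, 32.4) and circle(T, 44.3). With |DT| = 51.20, the foot of the radical line on DT is 16.69 from D and the perpendicular offset is √(32.4² − 16.69²) = 27.77. Taking the left-of-DT solution: M = (19.42, 37.44).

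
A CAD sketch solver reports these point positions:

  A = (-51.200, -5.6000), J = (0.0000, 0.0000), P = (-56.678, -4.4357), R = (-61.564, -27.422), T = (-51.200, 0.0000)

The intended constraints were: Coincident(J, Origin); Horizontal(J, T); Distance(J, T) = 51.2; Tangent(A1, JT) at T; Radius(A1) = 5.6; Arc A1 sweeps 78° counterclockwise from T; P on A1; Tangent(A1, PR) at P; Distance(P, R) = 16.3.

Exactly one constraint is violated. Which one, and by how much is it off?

Distance(P, R) = 16.3 — off by 7.20.

J = (0.00, 0.00) ✓; J.y = 0.00, T.y = 0.00 ✓; |JT| = 51.20 ✓; ∠(AT, TJ) = 90.00° ✓; |AT| = 5.600 ✓; bearing(A→P) − bearing(A→T) = 78.00° ✓; |AP| = 5.600 ✓; ∠(AP, PR) = 90.00° ✓; |PR| = 23.50 ✗.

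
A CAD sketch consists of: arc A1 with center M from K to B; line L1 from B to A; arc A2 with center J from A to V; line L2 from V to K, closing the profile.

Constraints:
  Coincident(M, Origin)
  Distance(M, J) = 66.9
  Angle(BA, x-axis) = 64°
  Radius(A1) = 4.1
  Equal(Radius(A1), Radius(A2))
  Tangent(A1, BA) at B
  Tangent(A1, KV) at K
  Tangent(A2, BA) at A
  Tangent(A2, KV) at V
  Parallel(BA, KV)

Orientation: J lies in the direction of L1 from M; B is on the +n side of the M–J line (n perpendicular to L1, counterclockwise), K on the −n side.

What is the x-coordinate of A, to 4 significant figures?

25.64

The slot axis is L1's direction at 64.0°, so u = (cos 64.0°, sin 64.0°) = (0.4384, 0.8988) and n = (−sin 64.0°, cos 64.0°) = (-0.8988, 0.4384). M is at the origin and J lies 66.9 along u from M, so J = 66.9·u = (29.33, 60.13). Tangency of A1 to both parallel lines with radius 4.1 puts B and K at M ± 4.1·n: B = (-3.685, 1.797), K = (3.685, -1.797). Equal radii place A and V the same way about J: A = J + 4.1·n = (25.64, 61.93), V = J − 4.1·n = (33.01, 58.33). So A.x = 25.64.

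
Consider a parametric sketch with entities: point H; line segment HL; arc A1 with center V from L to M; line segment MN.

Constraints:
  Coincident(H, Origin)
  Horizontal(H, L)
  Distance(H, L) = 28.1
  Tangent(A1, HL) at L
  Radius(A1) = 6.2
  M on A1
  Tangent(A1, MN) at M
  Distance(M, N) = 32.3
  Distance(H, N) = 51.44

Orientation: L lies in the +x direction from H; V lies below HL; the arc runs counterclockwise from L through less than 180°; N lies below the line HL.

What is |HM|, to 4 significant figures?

23.87

Checks: |VM| = 6.200 ✓; ∠(VM, MN) = 90.00° ✓; |MN| = 32.30 ✓; |HN| = 51.44 ✓.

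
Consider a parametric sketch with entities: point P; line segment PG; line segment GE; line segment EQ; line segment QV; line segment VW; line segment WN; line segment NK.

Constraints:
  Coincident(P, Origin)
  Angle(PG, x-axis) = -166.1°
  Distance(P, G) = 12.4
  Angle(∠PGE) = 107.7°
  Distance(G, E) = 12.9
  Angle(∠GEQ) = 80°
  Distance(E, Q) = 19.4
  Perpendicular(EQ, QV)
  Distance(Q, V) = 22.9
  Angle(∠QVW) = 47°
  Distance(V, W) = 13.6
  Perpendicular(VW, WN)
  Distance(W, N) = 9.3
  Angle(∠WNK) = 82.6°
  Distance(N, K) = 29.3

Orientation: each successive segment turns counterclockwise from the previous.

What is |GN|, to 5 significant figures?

14.777

P is at the origin; PG runs at -166.1° with length 12.4, so G = (-12.037, -2.9788). ∠PGE = 107.7° gives GE at -93.800° from the x-axis; with |GE| = 12.9, E = (-12.892, -15.850). ∠GEQ = 80.0° gives EQ at 6.2000° from the x-axis; with |EQ| = 19.4, Q = (6.3947, -13.755). EQ ⟂ QV, so QV runs at 96.200°; with |QV| = 22.9, V = (3.9215, 9.0108). ∠QVW = 47.0° gives VW at -130.80° from the x-axis; with |VW| = 13.6, W = (-4.9650, -1.2844). VW is perpendicular to WN, so WN runs at -40.800°; with |WN| = 9.3, N = (2.0751, -7.3612). Then |GN| = |N − G| = 14.777.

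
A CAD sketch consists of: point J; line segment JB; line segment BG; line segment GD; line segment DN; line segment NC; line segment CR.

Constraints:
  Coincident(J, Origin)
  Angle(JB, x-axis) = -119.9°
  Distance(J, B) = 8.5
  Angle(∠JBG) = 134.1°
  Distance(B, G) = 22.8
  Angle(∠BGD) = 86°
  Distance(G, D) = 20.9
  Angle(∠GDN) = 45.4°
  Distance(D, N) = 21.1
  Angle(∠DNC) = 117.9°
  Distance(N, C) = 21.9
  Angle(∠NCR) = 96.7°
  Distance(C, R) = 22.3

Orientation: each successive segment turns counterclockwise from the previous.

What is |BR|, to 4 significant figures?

38.12

J is at the origin; JB runs at -119.9° with length 8.5, so B = (-4.237, -7.369). ∠JBG = 134.1° gives BG at -74.00° from the x-axis; with |BG| = 22.8, G = (2.047, -29.29). ∠BGD = 86.0° gives GD at 20.00° from the x-axis; with |GD| = 20.9, D = (21.69, -22.14). ∠GDN = 45.4° gives DN at 154.6° from the x-axis; with |DN| = 21.1, N = (2.627, -13.09). ∠DNC = 117.9° gives NC at -143.3° from the x-axis; with |NC| = 21.9, C = (-14.93, -26.17). ∠NCR = 96.7° gives CR at -60.00° from the x-axis; with |CR| = 22.3, R = (-3.782, -45.49). Then |BR| = |R − B| = 38.12.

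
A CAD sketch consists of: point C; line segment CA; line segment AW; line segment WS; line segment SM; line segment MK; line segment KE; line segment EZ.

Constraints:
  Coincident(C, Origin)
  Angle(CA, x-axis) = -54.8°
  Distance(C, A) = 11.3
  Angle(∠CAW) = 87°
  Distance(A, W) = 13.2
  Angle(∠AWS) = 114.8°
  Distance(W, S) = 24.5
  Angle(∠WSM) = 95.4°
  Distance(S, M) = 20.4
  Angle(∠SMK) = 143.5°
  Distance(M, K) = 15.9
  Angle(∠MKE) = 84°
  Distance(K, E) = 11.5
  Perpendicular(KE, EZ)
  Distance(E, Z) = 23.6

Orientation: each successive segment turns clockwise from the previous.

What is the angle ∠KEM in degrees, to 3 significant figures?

58.1°

C is at the origin; CA runs at -54.8° with length 11.3, so A = (6.51, -9.23). ∠CAW = 87.0° gives AW at -148° from the x-axis; with |AW| = 13.2, W = (-4.66, -16.3). ∠AWS = 114.8° gives WS at 147° from the x-axis; with |WS| = 24.5, S = (-25.2, -2.92). ∠WSM = 95.4° gives SM at 62.4° from the x-axis; with |SM| = 20.4, M = (-15.8, 15.2). ∠SMK = 143.5° gives MK at 25.9° from the x-axis; with |MK| = 15.9, K = (-1.45, 22.1). ∠MKE = 84.0° gives KE at -70.1° from the x-axis; with |KE| = 11.5, E = (2.47, 11.3). Then cos ∠KEM = EK·EM / (|EK||EM|), giving 58.1°.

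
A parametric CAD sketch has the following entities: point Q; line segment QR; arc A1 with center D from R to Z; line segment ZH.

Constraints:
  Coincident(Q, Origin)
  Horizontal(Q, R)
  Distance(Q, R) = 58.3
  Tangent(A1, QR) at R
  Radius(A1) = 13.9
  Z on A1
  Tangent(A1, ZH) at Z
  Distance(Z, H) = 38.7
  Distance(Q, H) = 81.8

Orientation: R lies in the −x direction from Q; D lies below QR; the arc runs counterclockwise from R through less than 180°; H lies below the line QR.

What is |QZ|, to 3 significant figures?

73.8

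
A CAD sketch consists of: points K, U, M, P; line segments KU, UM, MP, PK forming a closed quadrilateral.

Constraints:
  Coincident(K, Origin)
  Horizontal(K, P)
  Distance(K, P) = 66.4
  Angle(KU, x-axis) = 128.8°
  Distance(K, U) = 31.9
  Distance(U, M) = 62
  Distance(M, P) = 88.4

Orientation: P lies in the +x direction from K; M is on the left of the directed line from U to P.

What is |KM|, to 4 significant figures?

76.06

K is at the origin; K and P share the same y with |KP| = 66.4 and P in +x, so P = (66.4, 0). KU runs at 128.8° with |KU| = 31.9, so U = (-19.99, 24.86). M is determined by |UM| = 62.0 and |MP| = 88.4 together: it lies at the intersection of circle(U, 62.0) and circle(P, 88.4). With |UP| = 89.89, the foot of the radical line on UP is 22.86 from U and the perpendicular offset is √(62.0² − 22.86²) = 57.63. Taking the left-of-UP solution: M = (17.92, 73.92).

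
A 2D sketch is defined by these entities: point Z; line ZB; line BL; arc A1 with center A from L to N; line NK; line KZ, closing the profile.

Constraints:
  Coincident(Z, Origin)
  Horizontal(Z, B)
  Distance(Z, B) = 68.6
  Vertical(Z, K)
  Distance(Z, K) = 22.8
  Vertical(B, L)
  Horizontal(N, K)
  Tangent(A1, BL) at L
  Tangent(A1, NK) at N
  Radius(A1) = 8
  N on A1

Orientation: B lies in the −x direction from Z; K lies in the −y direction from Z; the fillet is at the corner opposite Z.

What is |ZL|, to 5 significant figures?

70.178

The virtual corner opposite Z is at (-68.600, -22.800). A1 meets BL tangentially, so AL is at right angles to BL and the tangent condition forces AN to be normal to NK, with radius 8.0, so the center A sits 8.0 in from both sides at A = (-60.600, -14.800). That places the tangent points at L = (-68.600, -14.800) on BL and N = (-60.600, -22.800) on NK. Then |ZL| = |L − Z| = 70.178.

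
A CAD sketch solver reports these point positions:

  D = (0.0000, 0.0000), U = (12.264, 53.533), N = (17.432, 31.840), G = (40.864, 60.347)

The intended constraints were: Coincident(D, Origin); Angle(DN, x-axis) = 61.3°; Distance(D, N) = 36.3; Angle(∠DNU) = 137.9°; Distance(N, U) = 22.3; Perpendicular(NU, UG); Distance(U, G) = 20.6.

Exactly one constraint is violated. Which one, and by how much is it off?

Distance(U, G) = 20.6 — off by 8.80.

D = (0.00, 0.00) ✓; DN at 61.30° ✓; |DN| = 36.30 ✓; ∠DNU = 137.9° ✓; |NU| = 22.30 ✓; ∠(NU, UG) = 90.00° ✓; |UG| = 29.40 ✗.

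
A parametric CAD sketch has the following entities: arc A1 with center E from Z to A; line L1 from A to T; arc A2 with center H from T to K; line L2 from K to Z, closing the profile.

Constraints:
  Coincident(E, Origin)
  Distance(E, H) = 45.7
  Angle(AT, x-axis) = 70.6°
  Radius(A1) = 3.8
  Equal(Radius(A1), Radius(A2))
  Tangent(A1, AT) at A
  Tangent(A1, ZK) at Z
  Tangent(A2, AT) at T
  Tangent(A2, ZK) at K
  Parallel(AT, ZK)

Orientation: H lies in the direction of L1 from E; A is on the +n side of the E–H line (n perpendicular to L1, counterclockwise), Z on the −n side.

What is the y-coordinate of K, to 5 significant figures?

41.843

The slot axis is L1's direction at 70.6°, so u = (cos 70.6°, sin 70.6°) = (0.33216, 0.94322) and n = (−sin 70.6°, cos 70.6°) = (-0.94322, 0.33216). E is at the origin and H lies 45.7 along u from E, so H = 45.7·u = (15.180, 43.105). Tangency of A1 to both parallel lines with radius 3.8 puts A and Z at E ± 3.8·n: A = (-3.5842, 1.2622), Z = (3.5842, -1.2622). Equal radii place T and K the same way about H: T = H + 3.8·n = (11.596, 44.367), K = H − 3.8·n = (18.764, 41.843). So K.y = 41.843.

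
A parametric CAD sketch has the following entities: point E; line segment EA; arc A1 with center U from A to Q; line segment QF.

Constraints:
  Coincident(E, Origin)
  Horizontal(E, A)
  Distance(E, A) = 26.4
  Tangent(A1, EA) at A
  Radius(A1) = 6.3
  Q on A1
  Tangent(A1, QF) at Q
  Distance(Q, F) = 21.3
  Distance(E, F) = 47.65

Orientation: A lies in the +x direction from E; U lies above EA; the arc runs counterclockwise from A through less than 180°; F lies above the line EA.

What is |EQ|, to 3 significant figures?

32.0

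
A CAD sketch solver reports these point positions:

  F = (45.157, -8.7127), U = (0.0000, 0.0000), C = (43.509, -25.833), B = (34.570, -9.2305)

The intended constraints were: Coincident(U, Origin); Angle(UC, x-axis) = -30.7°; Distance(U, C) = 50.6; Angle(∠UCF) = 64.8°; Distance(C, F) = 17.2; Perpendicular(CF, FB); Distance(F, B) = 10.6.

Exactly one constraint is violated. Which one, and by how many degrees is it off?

Perpendicular(CF, FB) — off by 8.30°.

U = (0.00, 0.00) ✓; UC at -30.70° ✓; |UC| = 50.60 ✓; ∠UCF = 64.80° ✓; |CF| = 17.20 ✓; ∠(CF, FB) = 98.30° ✗; |FB| = 10.60 ✓.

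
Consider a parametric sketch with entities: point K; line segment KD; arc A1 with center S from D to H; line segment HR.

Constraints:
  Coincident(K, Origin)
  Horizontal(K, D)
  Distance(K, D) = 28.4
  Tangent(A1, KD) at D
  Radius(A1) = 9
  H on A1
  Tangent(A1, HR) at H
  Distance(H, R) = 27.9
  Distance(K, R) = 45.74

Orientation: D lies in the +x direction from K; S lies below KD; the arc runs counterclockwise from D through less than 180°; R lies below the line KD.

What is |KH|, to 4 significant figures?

22.38

Checks: K.y = 0.00, D.y = 0.00 ✓; |SD| = 9.000 ✓; |SH| = 9.000 ✓; ∠(SH, HR) = 90.00° ✓; |HR| = 27.90 ✓; |KR| = 45.74 ✓.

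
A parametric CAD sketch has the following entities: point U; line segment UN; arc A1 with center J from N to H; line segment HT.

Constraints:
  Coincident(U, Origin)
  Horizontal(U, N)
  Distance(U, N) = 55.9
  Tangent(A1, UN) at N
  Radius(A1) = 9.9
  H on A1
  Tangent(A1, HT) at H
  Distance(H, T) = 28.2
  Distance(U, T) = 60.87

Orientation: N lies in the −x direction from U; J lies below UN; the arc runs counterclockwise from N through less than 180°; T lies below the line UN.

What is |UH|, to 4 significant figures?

65.79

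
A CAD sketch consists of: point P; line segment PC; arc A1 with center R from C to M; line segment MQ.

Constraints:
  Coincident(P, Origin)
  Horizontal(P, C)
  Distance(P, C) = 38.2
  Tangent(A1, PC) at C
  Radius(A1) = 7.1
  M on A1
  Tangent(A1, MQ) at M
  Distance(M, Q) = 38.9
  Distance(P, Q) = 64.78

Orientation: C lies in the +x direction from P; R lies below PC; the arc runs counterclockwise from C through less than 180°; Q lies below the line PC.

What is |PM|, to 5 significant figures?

33.031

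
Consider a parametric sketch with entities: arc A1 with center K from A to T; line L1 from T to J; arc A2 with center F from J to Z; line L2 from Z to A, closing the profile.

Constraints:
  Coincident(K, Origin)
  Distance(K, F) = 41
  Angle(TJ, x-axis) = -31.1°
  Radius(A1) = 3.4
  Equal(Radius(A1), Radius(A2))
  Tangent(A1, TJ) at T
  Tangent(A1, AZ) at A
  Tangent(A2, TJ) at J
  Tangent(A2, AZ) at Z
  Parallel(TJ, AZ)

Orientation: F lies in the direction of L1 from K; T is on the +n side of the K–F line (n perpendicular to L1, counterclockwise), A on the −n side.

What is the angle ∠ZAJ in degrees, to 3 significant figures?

9.42°

The slot axis is L1's direction at -31.1°, so u = (cos -31.1°, sin -31.1°) = (0.856, -0.517) and n = (−sin -31.1°, cos -31.1°) = (0.517, 0.856). K is at the origin and F lies 41.0 along u from K, so F = 41.0·u = (35.1, -21.2). Tangency of A1 to both parallel lines with radius 3.4 puts T and A at K ± 3.4·n: T = (1.76, 2.91), A = (-1.76, -2.91). Equal radii place J and Z the same way about F: J = F + 3.4·n = (36.9, -18.3), Z = F − 3.4·n = (33.4, -24.1). Then cos ∠ZAJ = AZ·AJ / (|AZ||AJ|), giving 9.42°.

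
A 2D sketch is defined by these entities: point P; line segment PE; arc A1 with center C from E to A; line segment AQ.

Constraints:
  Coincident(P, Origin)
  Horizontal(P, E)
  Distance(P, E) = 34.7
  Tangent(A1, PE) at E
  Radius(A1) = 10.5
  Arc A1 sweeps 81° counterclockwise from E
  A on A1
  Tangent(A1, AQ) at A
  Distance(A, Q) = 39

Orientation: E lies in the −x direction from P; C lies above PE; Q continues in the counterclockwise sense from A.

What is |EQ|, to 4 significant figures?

50.16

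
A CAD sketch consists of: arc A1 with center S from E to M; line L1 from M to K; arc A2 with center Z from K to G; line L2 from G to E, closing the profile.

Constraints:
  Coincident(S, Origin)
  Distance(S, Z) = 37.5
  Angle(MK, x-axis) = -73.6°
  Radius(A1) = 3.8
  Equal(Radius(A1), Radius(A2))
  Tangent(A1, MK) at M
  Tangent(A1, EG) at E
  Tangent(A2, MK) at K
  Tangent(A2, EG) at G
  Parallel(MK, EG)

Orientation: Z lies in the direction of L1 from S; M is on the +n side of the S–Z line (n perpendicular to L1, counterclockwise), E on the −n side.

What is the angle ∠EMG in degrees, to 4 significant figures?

78.54°

The slot axis is L1's direction at -73.6°, so u = (cos -73.6°, sin -73.6°) = (0.2823, -0.9593) and n = (−sin -73.6°, cos -73.6°) = (0.9593, 0.2823). S is at the origin and Z lies 37.5 along u from S, so Z = 37.5·u = (10.59, -35.97). Tangency of A1 to both parallel lines with radius 3.8 puts M and E at S ± 3.8·n: M = (3.645, 1.073), E = (-3.645, -1.073). Equal radii place K and G the same way about Z: K = Z + 3.8·n = (14.23, -34.90), G = Z − 3.8·n = (6.942, -37.05). Then cos ∠EMG = ME·MG / (|ME||MG|), giving 78.54°.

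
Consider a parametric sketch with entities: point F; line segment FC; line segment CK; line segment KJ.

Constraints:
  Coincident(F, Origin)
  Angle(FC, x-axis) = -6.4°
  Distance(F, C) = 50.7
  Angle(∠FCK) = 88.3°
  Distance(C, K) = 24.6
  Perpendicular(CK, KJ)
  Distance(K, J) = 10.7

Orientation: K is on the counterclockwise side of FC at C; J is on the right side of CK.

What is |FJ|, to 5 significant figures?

65.579

∠FCK = 88.3°, so CK runs at -6.4° + (180° − 88.3°) = 85.300° from the x-axis; with |CK| = 24.6, K = C + 24.6·(cos 85.300°, sin 85.300°) = (52.400, 18.866). CK is perpendicular to KJ; with |KJ| = 10.7 on the right of CK, J = K + 10.7·(0.99664, -0.081939) = (63.064, 17.989). Then |FJ| = |J − F| = 65.579.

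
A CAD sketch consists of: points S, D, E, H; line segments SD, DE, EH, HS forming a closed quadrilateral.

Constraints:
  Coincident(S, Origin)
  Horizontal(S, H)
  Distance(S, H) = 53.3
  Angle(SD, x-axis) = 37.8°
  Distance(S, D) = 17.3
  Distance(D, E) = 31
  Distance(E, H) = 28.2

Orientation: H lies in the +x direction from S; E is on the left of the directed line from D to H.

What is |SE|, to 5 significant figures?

48.151

S is at the origin; SH is horizontal with |SH| = 53.3 and H in +x, so H = (53.3, 0). SD runs at 37.8° with |SD| = 17.3, so D = (13.670, 10.603). E is determined by |DE| = 31.0 and |EH| = 28.2 together: it lies at the intersection of circle(D, 31.0) and circle(H, 28.2). With |DH| = 41.024, the foot of the radical line on DH is 22.532 from D and the perpendicular offset is √(31.0² − 22.532²) = 21.291. Taking the left-of-DH solution: E = (40.939, 25.347).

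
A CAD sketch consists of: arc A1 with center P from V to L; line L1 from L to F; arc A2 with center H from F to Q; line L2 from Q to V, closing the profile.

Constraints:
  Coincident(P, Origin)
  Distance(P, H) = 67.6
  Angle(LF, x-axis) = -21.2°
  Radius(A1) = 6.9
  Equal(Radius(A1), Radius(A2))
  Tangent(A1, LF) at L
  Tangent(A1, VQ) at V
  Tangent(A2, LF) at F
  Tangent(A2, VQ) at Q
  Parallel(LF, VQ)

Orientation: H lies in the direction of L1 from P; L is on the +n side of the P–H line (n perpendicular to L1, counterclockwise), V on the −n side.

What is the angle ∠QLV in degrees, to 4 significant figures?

78.46°

The slot axis is L1's direction at -21.2°, so u = (cos -21.2°, sin -21.2°) = (0.9323, -0.3616) and n = (−sin -21.2°, cos -21.2°) = (0.3616, 0.9323). P is at the origin and H lies 67.6 along u from P, so H = 67.6·u = (63.03, -24.45). Tangency of A1 to both parallel lines with radius 6.9 puts L and V at P ± 6.9·n: L = (2.495, 6.433), V = (-2.495, -6.433). Equal radii place F and Q the same way about H: F = H + 6.9·n = (65.52, -18.01), Q = H − 6.9·n = (60.53, -30.88). Then cos ∠QLV = LQ·LV / (|LQ||LV|), giving 78.46°.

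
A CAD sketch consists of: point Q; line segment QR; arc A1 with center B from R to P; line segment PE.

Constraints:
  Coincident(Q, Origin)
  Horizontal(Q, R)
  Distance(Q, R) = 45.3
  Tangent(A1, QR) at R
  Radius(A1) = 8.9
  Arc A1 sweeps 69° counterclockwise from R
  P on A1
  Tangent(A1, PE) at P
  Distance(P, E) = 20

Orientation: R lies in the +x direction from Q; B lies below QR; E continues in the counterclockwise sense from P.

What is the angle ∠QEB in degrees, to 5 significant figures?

95.722°

Q is at the origin; Q and R share the same y with |QR| = 45.3 and R on the +x side, so R = (45.300, 0.0000). Since A1 is tangent to QR there, BR ⟂ QR, so B = R + (0, -8.9) = (45.300, -8.9000). On A1, R sits at bearing 90° from B; a 69° counterclockwise sweep puts P at bearing 159°, so P = B + 8.9·(cos 159°, sin 159°) = (36.991, -5.7105). Since A1 is tangent to PE there, BP ⟂ PE, so PE runs along (−sin 159°, cos 159°); with |PE| = 20.0, E = (29.824, -24.382). Then cos ∠QEB = EQ·EB / (|EQ||EB|), giving 95.722°.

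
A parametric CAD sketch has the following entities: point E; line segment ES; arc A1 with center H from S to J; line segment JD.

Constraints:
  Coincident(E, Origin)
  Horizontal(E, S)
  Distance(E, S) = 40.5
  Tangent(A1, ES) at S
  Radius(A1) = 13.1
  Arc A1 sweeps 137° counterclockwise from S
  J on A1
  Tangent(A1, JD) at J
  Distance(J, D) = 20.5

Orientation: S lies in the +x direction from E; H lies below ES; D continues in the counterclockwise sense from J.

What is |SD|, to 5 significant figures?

37.159

E is at the origin; E and S share the same y with |ES| = 40.5 and S on the +x side, so S = (40.500, 0.0000). The tangent condition forces HS to be normal to ES, so H = S + (0, -13.1) = (40.500, -13.100). On A1, S sits at bearing 90° from H; a 137° counterclockwise sweep puts J at bearing 227°, so J = H + 13.1·(cos 227°, sin 227°) = (31.566, -22.681). A1 meets JD tangentially, so HJ is at right angles to JD, so JD runs along (−sin 227°, cos 227°); with |JD| = 20.5, D = (46.559, -36.662). Then |SD| = |D − S| = 37.159.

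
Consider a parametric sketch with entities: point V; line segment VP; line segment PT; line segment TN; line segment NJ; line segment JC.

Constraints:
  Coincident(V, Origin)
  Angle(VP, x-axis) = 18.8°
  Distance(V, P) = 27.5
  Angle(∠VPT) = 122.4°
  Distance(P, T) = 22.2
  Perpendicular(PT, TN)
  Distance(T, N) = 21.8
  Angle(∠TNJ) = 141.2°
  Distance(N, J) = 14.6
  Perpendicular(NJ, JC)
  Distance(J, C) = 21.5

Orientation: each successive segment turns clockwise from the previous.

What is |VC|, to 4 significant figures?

11.58

V is at the origin; VP runs at 18.8° with length 27.5, so P = (26.03, 8.862). ∠VPT = 122.4° gives PT at -38.80° from the x-axis; with |PT| = 22.2, T = (43.33, -5.048). PT is perpendicular to TN, so TN runs at -128.8°; with |TN| = 21.8, N = (29.67, -22.04). ∠TNJ = 141.2° gives NJ at -167.6° from the x-axis; with |NJ| = 14.6, J = (15.41, -25.17). The perpendicularity gives JC at right angles to NJ, so JC runs at 102.4°; with |JC| = 21.5, C = (10.80, -4.175). Then |VC| = |C − V| = 11.58.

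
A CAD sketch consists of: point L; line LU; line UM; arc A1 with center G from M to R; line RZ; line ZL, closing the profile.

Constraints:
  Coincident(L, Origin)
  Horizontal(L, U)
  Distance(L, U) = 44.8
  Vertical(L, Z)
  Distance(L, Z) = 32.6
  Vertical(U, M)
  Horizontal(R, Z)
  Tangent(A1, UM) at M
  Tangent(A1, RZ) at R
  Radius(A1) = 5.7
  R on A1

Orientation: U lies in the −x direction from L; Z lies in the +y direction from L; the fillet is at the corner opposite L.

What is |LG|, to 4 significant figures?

47.46

L is at the origin; LU is horizontal with |LU| = 44.8 and U on the −x side, so U = (-44.80, 0.000). LZ is vertical with |LZ| = 32.6 and Z on the +y side, so Z = (0.000, 32.60). The virtual corner opposite L is at (-44.80, 32.60). Tangency of A1 to UM means the radius GM is perpendicular to UM and since A1 is tangent to RZ there, GR ⟂ RZ, with radius 5.7, so the center G sits 5.7 in from both sides at G = (-39.10, 26.90). Then |LG| = |G − L| = 47.46.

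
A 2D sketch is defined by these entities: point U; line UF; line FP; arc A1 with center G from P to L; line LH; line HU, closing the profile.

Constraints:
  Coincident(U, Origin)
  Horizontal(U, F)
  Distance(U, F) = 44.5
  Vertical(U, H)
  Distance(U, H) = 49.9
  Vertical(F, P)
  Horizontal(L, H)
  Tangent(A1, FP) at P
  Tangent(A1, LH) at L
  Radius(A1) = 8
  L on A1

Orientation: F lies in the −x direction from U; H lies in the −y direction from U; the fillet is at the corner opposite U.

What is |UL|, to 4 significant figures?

61.82

U is at the origin; UF is horizontal with |UF| = 44.5 and F on the −x side, so F = (-44.50, 0.000). UH is vertical with |UH| = 49.9 and H on the −y side, so H = (0.000, -49.90). The virtual corner opposite U is at (-44.50, -49.90). The tangent condition forces GP to be normal to FP and A1 meets LH tangentially, so GL is at right angles to LH, with radius 8.0, so the center G sits 8.0 in from both sides at G = (-36.50, -41.90). That places the tangent points at P = (-44.50, -41.90) on FP and L = (-36.50, -49.90) on LH. Then |UL| = |L − U| = 61.82.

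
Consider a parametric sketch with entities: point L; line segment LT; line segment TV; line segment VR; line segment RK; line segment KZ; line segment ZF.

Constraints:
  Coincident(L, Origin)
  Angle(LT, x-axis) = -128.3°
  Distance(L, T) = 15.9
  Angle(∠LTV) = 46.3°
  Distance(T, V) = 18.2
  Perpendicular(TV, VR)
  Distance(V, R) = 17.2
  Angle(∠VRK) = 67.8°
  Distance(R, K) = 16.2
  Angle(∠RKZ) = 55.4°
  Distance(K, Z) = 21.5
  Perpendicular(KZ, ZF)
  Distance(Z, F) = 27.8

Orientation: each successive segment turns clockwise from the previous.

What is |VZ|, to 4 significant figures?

3.071

∠VRK = 67.8° gives RK at -104.2° from the x-axis; with |RK| = 16.2, K = (0.6712, -7.766). ∠RKZ = 55.4° gives KZ at 131.2° from the x-axis; with |KZ| = 21.5, Z = (-13.49, 8.411). Then |VZ| = |Z − V| = 3.071.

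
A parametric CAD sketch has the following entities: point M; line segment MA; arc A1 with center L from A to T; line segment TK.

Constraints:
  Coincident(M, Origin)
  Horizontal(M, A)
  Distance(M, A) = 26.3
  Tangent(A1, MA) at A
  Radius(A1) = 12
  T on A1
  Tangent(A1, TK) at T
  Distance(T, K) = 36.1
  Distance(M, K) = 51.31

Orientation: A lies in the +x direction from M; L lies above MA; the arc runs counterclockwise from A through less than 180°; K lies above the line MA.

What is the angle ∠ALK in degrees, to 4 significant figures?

164.6°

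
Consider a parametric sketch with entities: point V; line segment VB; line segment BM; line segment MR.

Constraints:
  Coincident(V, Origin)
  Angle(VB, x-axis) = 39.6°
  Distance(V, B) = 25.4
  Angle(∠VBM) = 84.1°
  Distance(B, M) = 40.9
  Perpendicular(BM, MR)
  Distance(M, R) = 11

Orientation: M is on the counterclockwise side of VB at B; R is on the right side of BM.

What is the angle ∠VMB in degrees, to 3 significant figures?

33.4°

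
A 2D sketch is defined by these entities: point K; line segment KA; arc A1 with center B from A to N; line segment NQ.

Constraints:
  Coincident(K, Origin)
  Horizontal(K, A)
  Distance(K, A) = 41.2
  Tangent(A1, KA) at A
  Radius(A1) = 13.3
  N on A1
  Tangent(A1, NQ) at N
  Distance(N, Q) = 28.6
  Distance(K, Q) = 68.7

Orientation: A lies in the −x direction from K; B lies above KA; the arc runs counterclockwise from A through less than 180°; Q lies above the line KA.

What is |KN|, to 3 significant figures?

40.2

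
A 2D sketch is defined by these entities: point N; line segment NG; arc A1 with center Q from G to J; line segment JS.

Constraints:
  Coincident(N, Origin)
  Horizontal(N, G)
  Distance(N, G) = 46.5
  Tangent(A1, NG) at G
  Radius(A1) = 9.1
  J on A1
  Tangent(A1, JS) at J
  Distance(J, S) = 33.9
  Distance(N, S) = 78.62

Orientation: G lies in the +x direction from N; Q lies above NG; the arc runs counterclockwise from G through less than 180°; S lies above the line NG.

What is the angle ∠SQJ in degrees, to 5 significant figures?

74.974°

N is at the origin; N and G share the same y with |NG| = 46.5 and G on the +x side, so G = (46.500, 0.0000). Since A1 is tangent to NG there, QG ⟂ NG, so Q = G + (0, 9.1) = (46.500, 9.1000). Since QJ ⟂ JS (tangency), |QS| = √(9.1² + 33.9²) = 35.100 regardless of where J sits on A1. So S lies on both circle(N, 78.62) and circle(Q, 35.100); the above-NG intersection is S = (70.577, 34.640). J is the foot of the tangent from S: J = (54.513, 4.7879).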